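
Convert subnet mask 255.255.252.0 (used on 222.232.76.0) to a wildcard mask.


Subnet mask: 255.255.252.0
Wildcard = 255.255.255.255 - subnet mask
255 - 255 = 0
255 - 255 = 0
255 - 252 = 3
255 - 0 = 255
Wildcard: 0.0.3.255


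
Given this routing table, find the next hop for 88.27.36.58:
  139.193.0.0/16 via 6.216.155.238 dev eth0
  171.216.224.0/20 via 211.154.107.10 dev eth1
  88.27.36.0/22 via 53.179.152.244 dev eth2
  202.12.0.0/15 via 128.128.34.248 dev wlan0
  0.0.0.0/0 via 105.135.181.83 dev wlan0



Longest prefix match for 88.27.36.58:
  /16 139.193.0.0: no
  /20 171.216.224.0: no
  /22 88.27.36.0: MATCH
  /15 202.12.0.0: no
  /0 0.0.0.0: MATCH
Selected: next-hop 53.179.152.244 via eth2 (matched /22)


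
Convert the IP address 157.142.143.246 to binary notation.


157 = 10011101
142 = 10001110
143 = 10001111
246 = 11110110
Binary: 10011101.10001110.10001111.11110110


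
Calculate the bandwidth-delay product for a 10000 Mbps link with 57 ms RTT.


BDP = bandwidth * RTT
= 10000 Mbps * 57 ms
= 10000 * 1e6 * 57 / 1000 bits
= 570000000 bits
= 71250000 bytes
= 69580.0781 KB
BDP = 570000000 bits (71250000 bytes)


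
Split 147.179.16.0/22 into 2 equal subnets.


New prefix = 22 + 1 = 23
Each subnet has 512 addresses
  147.179.16.0/23
  147.179.18.0/23
Subnets: 147.179.16.0/23, 147.179.18.0/23


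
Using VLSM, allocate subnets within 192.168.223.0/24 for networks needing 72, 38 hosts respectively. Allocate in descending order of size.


72 hosts -> /25 (126 usable): 192.168.223.0/25
38 hosts -> /26 (62 usable): 192.168.223.128/26
Allocation: 192.168.223.0/25 (72 hosts, 126 usable); 192.168.223.128/26 (38 hosts, 62 usable)


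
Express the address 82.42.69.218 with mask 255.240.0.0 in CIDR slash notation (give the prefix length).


Binary: 11111111.11110000.00000000.00000000
Count leading 1s
Prefix: /12


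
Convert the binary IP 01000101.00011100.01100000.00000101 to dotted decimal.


01000101 = 69
00011100 = 28
01100000 = 96
00000101 = 5
IP: 69.28.96.5


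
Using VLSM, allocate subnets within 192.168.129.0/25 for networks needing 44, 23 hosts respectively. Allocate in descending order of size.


44 hosts -> /26 (62 usable): 192.168.129.0/26
23 hosts -> /27 (30 usable): 192.168.129.64/27
Allocation: 192.168.129.0/26 (44 hosts, 62 usable); 192.168.129.64/27 (23 hosts, 30 usable)


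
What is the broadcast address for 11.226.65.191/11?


Network: 11.224.0.0/11
Host bits = 21
Set all host bits to 1:
Broadcast: 11.255.255.255


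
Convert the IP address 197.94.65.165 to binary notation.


197 = 11000101
94 = 01011110
65 = 01000001
165 = 10100101
Binary: 11000101.01011110.01000001.10100101


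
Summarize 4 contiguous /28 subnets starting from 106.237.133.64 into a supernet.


Original prefix: /28
Number of subnets: 4 = 2^2
New prefix = 28 - 2 = 26
Supernet: 106.237.133.64/26


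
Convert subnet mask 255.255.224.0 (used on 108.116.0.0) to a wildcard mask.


Subnet mask: 255.255.224.0
Wildcard = 255.255.255.255 - subnet mask
255 - 255 = 0
255 - 255 = 0
255 - 224 = 31
255 - 0 = 255
Wildcard: 0.0.31.255


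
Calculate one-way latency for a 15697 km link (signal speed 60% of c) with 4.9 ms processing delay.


Speed = 0.6 * 3e5 km/s = 180000 km/s
Propagation delay = 15697 / 180000 = 0.0872 s = 87.2056 ms
Processing delay = 4.9 ms
Total one-way latency = 92.1056 ms


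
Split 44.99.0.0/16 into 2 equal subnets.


New prefix = 16 + 1 = 17
Each subnet has 32768 addresses
  44.99.0.0/17
  44.99.128.0/17
Subnets: 44.99.0.0/17, 44.99.128.0/17


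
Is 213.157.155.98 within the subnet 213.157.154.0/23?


Subnet network: 213.157.154.0
Test IP AND mask: 213.157.154.0
Yes, 213.157.155.98 is in 213.157.154.0/23


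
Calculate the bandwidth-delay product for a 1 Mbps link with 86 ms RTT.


BDP = bandwidth * RTT
= 1 Mbps * 86 ms
= 1 * 1e6 * 86 / 1000 bits
= 86000 bits
= 10750 bytes
= 10.498 KB
BDP = 86000 bits (10750 bytes)


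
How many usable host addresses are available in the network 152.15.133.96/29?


Host bits = 32 - 29 = 3
Total addresses = 2^3 = 8
Usable = total - 2 (network and broadcast)
Usable hosts: 6


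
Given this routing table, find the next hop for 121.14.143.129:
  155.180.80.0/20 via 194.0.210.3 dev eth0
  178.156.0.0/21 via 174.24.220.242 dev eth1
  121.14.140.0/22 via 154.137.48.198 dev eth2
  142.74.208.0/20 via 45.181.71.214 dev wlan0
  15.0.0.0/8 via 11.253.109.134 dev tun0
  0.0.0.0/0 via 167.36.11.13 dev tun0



Longest prefix match for 121.14.143.129:
  /20 155.180.80.0: no
  /21 178.156.0.0: no
  /22 121.14.140.0: MATCH
  /20 142.74.208.0: no
  /8 15.0.0.0: no
  /0 0.0.0.0: MATCH
Selected: next-hop 154.137.48.198 via eth2 (matched /22)


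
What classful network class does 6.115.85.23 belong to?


First octet: 6
Binary: 00000110
0xxxxxxx -> Class A (1-126)
Class A, default mask 255.0.0.0 (/8)


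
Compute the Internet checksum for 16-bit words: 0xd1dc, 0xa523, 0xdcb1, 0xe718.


Sum all words (with carry folding):
+ 0xd1dc = 0xd1dc
+ 0xa523 = 0x7700
+ 0xdcb1 = 0x53b2
+ 0xe718 = 0x3acb
One's complement: ~0x3acb
Checksum = 0xc534


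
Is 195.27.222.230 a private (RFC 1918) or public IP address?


RFC 1918 private ranges:
  10.0.0.0/8 (10.0.0.0 - 10.255.255.255)
  172.16.0.0/12 (172.16.0.0 - 172.31.255.255)
  192.168.0.0/16 (192.168.0.0 - 192.168.255.255)
Public (not in any RFC 1918 range)


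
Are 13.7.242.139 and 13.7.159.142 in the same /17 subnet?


Mask: 255.255.128.0
13.7.242.139 AND mask = 13.7.128.0
13.7.159.142 AND mask = 13.7.128.0
Yes, same subnet (13.7.128.0)


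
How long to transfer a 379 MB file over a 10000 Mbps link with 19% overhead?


Effective throughput = 10000 * (1 - 19/100) = 8100.0 Mbps
File size in Mb = 379 * 8 = 3032 Mb
Time = 3032 / 8100.0
Time = 0.3743 seconds


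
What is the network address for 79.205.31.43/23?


IP:   01001111.11001101.00011111.00101011
Mask: 11111111.11111111.11111110.00000000
AND operation:
Net:  01001111.11001101.00011110.00000000
Network: 79.205.30.0/23


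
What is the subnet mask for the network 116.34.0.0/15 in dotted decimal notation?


/15 means 15 network bits, 17 host bits
Binary: 11111111111111100000000000000000
Mask: 255.254.0.0


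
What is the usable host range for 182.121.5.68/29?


Network: 182.121.5.64
Broadcast: 182.121.5.71
First usable = network + 1
Last usable = broadcast - 1
Range: 182.121.5.65 to 182.121.5.70


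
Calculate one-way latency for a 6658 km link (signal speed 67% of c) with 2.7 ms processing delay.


Speed = 0.67 * 3e5 km/s = 201000 km/s
Propagation delay = 6658 / 201000 = 0.0331 s = 33.1244 ms
Processing delay = 2.7 ms
Total one-way latency = 35.8244 ms


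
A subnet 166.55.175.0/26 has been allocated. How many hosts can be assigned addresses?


Host bits = 32 - 26 = 6
Total addresses = 2^6 = 64
Usable = total - 2 (network and broadcast)
Usable hosts: 62


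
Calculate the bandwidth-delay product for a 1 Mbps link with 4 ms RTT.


BDP = bandwidth * RTT
= 1 Mbps * 4 ms
= 1 * 1e6 * 4 / 1000 bits
= 4000 bits
= 500 bytes
BDP = 4000 bits (500 bytes)


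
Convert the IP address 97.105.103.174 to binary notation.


97 = 01100001
105 = 01101001
103 = 01100111
174 = 10101110
Binary: 01100001.01101001.01100111.10101110


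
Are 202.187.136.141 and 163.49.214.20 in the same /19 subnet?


Mask: 255.255.224.0
202.187.136.141 AND mask = 202.187.128.0
163.49.214.20 AND mask = 163.49.192.0
No, different subnets (202.187.128.0 vs 163.49.192.0)


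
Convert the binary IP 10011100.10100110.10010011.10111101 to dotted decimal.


10011100 = 156
10100110 = 166
10010011 = 147
10111101 = 189
IP: 156.166.147.189


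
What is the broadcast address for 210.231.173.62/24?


Network: 210.231.173.0/24
Host bits = 8
Set all host bits to 1:
Broadcast: 210.231.173.255


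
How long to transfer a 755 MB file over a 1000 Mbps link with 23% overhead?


Effective throughput = 1000 * (1 - 23/100) = 770 Mbps
File size in Mb = 755 * 8 = 6040 Mb
Time = 6040 / 770
Time = 7.8442 seconds


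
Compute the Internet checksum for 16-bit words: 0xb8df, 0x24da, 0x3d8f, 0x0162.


Sum all words (with carry folding):
+ 0xb8df = 0xb8df
+ 0x24da = 0xddb9
+ 0x3d8f = 0x1b49
+ 0x0162 = 0x1cab
One's complement: ~0x1cab
Checksum = 0xe354


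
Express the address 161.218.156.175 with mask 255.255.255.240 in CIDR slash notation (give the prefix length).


Binary: 11111111.11111111.11111111.11110000
Count leading 1s
Prefix: /28


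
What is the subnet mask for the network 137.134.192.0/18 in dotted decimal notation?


/18 means 18 network bits, 14 host bits
Binary: 11111111111111111100000000000000
Mask: 255.255.192.0


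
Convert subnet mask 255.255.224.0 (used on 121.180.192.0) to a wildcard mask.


Subnet mask: 255.255.224.0
Wildcard = 255.255.255.255 - subnet mask
255 - 255 = 0
255 - 255 = 0
255 - 224 = 31
255 - 0 = 255
Wildcard: 0.0.31.255


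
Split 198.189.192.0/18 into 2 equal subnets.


New prefix = 18 + 1 = 19
Each subnet has 8192 addresses
  198.189.192.0/19
  198.189.224.0/19
Subnets: 198.189.192.0/19, 198.189.224.0/19


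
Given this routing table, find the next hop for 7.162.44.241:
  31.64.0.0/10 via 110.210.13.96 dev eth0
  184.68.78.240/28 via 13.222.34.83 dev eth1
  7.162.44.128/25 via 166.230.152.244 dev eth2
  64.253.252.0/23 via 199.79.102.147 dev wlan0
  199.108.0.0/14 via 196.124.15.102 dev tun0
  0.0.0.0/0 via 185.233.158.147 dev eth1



Longest prefix match for 7.162.44.241:
  /10 31.64.0.0: no
  /28 184.68.78.240: no
  /25 7.162.44.128: MATCH
  /23 64.253.252.0: no
  /14 199.108.0.0: no
  /0 0.0.0.0: MATCH
Selected: next-hop 166.230.152.244 via eth2 (matched /25)


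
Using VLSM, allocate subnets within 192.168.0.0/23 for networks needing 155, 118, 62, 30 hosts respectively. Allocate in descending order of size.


155 hosts -> /24 (254 usable): 192.168.0.0/24
118 hosts -> /25 (126 usable): 192.168.1.0/25
62 hosts -> /26 (62 usable): 192.168.1.128/26
30 hosts -> /27 (30 usable): 192.168.1.192/27
Allocation: 192.168.0.0/24 (155 hosts, 254 usable); 192.168.1.0/25 (118 hosts, 126 usable); 192.168.1.128/26 (62 hosts, 62 usable); 192.168.1.192/27 (30 hosts, 30 usable)


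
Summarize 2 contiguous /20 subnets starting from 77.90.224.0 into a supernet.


Original prefix: /20
Number of subnets: 2 = 2^1
New prefix = 20 - 1 = 19
Supernet: 77.90.224.0/19


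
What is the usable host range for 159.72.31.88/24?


Network: 159.72.31.0
Broadcast: 159.72.31.255
First usable = network + 1
Last usable = broadcast - 1
Range: 159.72.31.1 to 159.72.31.254


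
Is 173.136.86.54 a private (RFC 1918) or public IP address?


RFC 1918 private ranges:
  10.0.0.0/8 (10.0.0.0 - 10.255.255.255)
  172.16.0.0/12 (172.16.0.0 - 172.31.255.255)
  192.168.0.0/16 (192.168.0.0 - 192.168.255.255)
Public (not in any RFC 1918 range)


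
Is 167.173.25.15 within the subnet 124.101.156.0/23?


Subnet network: 124.101.156.0
Test IP AND mask: 167.173.24.0
No, 167.173.25.15 is not in 124.101.156.0/23


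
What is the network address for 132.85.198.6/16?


IP:   10000100.01010101.11000110.00000110
Mask: 11111111.11111111.00000000.00000000
AND operation:
Net:  10000100.01010101.00000000.00000000
Network: 132.85.0.0/16


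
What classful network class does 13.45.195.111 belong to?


First octet: 13
Binary: 00001101
0xxxxxxx -> Class A (1-126)
Class A, default mask 255.0.0.0 (/8)


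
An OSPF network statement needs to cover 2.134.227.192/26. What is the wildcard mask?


Subnet mask: 255.255.255.192
Wildcard = 255.255.255.255 - subnet mask
255 - 255 = 0
255 - 255 = 0
255 - 255 = 0
255 - 192 = 63
Wildcard: 0.0.0.63


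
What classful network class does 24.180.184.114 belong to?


First octet: 24
Binary: 00011000
0xxxxxxx -> Class A (1-126)
Class A, default mask 255.0.0.0 (/8)


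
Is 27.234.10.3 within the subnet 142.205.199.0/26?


Subnet network: 142.205.199.0
Test IP AND mask: 27.234.10.0
No, 27.234.10.3 is not in 142.205.199.0/26


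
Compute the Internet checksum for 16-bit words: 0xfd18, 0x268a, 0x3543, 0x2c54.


Sum all words (with carry folding):
+ 0xfd18 = 0xfd18
+ 0x268a = 0x23a3
+ 0x3543 = 0x58e6
+ 0x2c54 = 0x853a
One's complement: ~0x853a
Checksum = 0x7ac5


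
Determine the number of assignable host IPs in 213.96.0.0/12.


Host bits = 32 - 12 = 20
Total addresses = 2^20 = 1048576
Usable = total - 2 (network and broadcast)
Usable hosts: 1048574


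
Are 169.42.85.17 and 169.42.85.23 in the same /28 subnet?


Mask: 255.255.255.240
169.42.85.17 AND mask = 169.42.85.16
169.42.85.23 AND mask = 169.42.85.16
Yes, same subnet (169.42.85.16)


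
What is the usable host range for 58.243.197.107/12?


Network: 58.240.0.0
Broadcast: 58.255.255.255
First usable = network + 1
Last usable = broadcast - 1
Range: 58.240.0.1 to 58.255.255.254


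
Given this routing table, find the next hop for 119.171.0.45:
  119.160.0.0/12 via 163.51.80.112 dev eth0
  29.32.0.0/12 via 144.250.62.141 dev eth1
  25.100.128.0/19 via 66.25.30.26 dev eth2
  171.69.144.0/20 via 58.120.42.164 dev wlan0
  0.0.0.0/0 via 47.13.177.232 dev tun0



Longest prefix match for 119.171.0.45:
  /12 119.160.0.0: MATCH
  /12 29.32.0.0: no
  /19 25.100.128.0: no
  /20 171.69.144.0: no
  /0 0.0.0.0: MATCH
Selected: next-hop 163.51.80.112 via eth0 (matched /12)


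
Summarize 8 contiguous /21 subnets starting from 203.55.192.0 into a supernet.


Original prefix: /21
Number of subnets: 8 = 2^3
New prefix = 21 - 3 = 18
Supernet: 203.55.192.0/18


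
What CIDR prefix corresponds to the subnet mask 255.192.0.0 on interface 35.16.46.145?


Binary: 11111111.11000000.00000000.00000000
Count leading 1s
Prefix: /10


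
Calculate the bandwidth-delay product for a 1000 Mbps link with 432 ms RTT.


BDP = bandwidth * RTT
= 1000 Mbps * 432 ms
= 1000 * 1e6 * 432 / 1000 bits
= 432000000 bits
= 54000000 bytes
= 52734.375 KB
BDP = 432000000 bits (54000000 bytes)


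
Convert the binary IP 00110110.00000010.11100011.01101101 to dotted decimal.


00110110 = 54
00000010 = 2
11100011 = 227
01101101 = 109
IP: 54.2.227.109


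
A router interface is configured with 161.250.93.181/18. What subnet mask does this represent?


/18 means 18 network bits, 14 host bits
Binary: 11111111111111111100000000000000
Mask: 255.255.192.0


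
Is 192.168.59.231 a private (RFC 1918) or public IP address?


RFC 1918 private ranges:
  10.0.0.0/8 (10.0.0.0 - 10.255.255.255)
  172.16.0.0/12 (172.16.0.0 - 172.31.255.255)
  192.168.0.0/16 (192.168.0.0 - 192.168.255.255)
Private (in 192.168.0.0/16)


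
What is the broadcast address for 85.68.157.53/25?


Network: 85.68.157.0/25
Host bits = 7
Set all host bits to 1:
Broadcast: 85.68.157.127


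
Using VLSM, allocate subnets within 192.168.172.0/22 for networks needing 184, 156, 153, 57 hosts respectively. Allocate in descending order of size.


184 hosts -> /24 (254 usable): 192.168.172.0/24
156 hosts -> /24 (254 usable): 192.168.173.0/24
153 hosts -> /24 (254 usable): 192.168.174.0/24
57 hosts -> /26 (62 usable): 192.168.175.0/26
Allocation: 192.168.172.0/24 (184 hosts, 254 usable); 192.168.173.0/24 (156 hosts, 254 usable); 192.168.174.0/24 (153 hosts, 254 usable); 192.168.175.0/26 (57 hosts, 62 usable)


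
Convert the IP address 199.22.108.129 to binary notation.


199 = 11000111
22 = 00010110
108 = 01101100
129 = 10000001
Binary: 11000111.00010110.01101100.10000001


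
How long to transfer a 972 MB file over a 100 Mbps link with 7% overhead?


Effective throughput = 100 * (1 - 7/100) = 93 Mbps
File size in Mb = 972 * 8 = 7776 Mb
Time = 7776 / 93
Time = 83.6129 seconds


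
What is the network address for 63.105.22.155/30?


IP:   00111111.01101001.00010110.10011011
Mask: 11111111.11111111.11111111.11111100
AND operation:
Net:  00111111.01101001.00010110.10011000
Network: 63.105.22.152/30


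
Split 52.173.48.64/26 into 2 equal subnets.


New prefix = 26 + 1 = 27
Each subnet has 32 addresses
  52.173.48.64/27
  52.173.48.96/27
Subnets: 52.173.48.64/27, 52.173.48.96/27


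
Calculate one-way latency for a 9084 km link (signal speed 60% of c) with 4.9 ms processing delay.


Speed = 0.6 * 3e5 km/s = 180000 km/s
Propagation delay = 9084 / 180000 = 0.0505 s = 50.4667 ms
Processing delay = 4.9 ms
Total one-way latency = 55.3667 ms


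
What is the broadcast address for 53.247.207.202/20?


Network: 53.247.192.0/20
Host bits = 12
Set all host bits to 1:
Broadcast: 53.247.207.255


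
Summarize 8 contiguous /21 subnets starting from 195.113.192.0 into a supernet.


Original prefix: /21
Number of subnets: 8 = 2^3
New prefix = 21 - 3 = 18
Supernet: 195.113.192.0/18


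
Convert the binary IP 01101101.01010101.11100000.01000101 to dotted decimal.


01101101 = 109
01010101 = 85
11100000 = 224
01000101 = 69
IP: 109.85.224.69


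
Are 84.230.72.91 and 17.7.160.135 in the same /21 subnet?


Mask: 255.255.248.0
84.230.72.91 AND mask = 84.230.72.0
17.7.160.135 AND mask = 17.7.160.0
No, different subnets (84.230.72.0 vs 17.7.160.0)


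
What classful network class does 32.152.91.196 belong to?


First octet: 32
Binary: 00100000
0xxxxxxx -> Class A (1-126)
Class A, default mask 255.0.0.0 (/8)


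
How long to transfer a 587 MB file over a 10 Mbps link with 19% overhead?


Effective throughput = 10 * (1 - 19/100) = 8.1 Mbps
File size in Mb = 587 * 8 = 4696 Mb
Time = 4696 / 8.1
Time = 579.7531 seconds


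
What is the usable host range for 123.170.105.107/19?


Network: 123.170.96.0
Broadcast: 123.170.127.255
First usable = network + 1
Last usable = broadcast - 1
Range: 123.170.96.1 to 123.170.127.254


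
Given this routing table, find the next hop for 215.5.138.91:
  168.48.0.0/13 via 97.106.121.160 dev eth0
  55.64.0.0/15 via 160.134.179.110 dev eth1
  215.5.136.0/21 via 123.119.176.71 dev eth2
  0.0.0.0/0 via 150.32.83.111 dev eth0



Longest prefix match for 215.5.138.91:
  /13 168.48.0.0: no
  /15 55.64.0.0: no
  /21 215.5.136.0: MATCH
  /0 0.0.0.0: MATCH
Selected: next-hop 123.119.176.71 via eth2 (matched /21)


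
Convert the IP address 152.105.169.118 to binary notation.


152 = 10011000
105 = 01101001
169 = 10101001
118 = 01110110
Binary: 10011000.01101001.10101001.01110110


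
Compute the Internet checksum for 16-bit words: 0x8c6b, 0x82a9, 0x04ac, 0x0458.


Sum all words (with carry folding):
+ 0x8c6b = 0x8c6b
+ 0x82a9 = 0x0f15
+ 0x04ac = 0x13c1
+ 0x0458 = 0x1819
One's complement: ~0x1819
Checksum = 0xe7e6


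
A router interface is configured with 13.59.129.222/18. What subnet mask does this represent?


/18 means 18 network bits, 14 host bits
Binary: 11111111111111111100000000000000
Mask: 255.255.192.0


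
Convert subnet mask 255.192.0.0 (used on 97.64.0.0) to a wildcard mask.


Subnet mask: 255.192.0.0
Wildcard = 255.255.255.255 - subnet mask
255 - 255 = 0
255 - 192 = 63
255 - 0 = 255
255 - 0 = 255
Wildcard: 0.63.255.255


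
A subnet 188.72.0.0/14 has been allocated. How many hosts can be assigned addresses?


Host bits = 32 - 14 = 18
Total addresses = 2^18 = 262144
Usable = total - 2 (network and broadcast)
Usable hosts: 262142


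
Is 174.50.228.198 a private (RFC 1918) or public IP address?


RFC 1918 private ranges:
  10.0.0.0/8 (10.0.0.0 - 10.255.255.255)
  172.16.0.0/12 (172.16.0.0 - 172.31.255.255)
  192.168.0.0/16 (192.168.0.0 - 192.168.255.255)
Public (not in any RFC 1918 range)


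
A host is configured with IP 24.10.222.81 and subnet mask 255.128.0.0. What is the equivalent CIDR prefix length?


Binary: 11111111.10000000.00000000.00000000
Count leading 1s
Prefix: /9


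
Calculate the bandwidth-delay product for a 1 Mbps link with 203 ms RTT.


BDP = bandwidth * RTT
= 1 Mbps * 203 ms
= 1 * 1e6 * 203 / 1000 bits
= 203000 bits
= 25375 bytes
= 24.7803 KB
BDP = 203000 bits (25375 bytes)


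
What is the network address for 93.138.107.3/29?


IP:   01011101.10001010.01101011.00000011
Mask: 11111111.11111111.11111111.11111000
AND operation:
Net:  01011101.10001010.01101011.00000000
Network: 93.138.107.0/29


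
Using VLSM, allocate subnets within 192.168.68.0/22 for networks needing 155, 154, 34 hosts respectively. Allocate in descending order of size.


155 hosts -> /24 (254 usable): 192.168.68.0/24
154 hosts -> /24 (254 usable): 192.168.69.0/24
34 hosts -> /26 (62 usable): 192.168.70.0/26
Allocation: 192.168.68.0/24 (155 hosts, 254 usable); 192.168.69.0/24 (154 hosts, 254 usable); 192.168.70.0/26 (34 hosts, 62 usable)


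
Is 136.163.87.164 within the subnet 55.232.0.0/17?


Subnet network: 55.232.0.0
Test IP AND mask: 136.163.0.0
No, 136.163.87.164 is not in 55.232.0.0/17


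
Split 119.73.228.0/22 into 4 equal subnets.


New prefix = 22 + 2 = 24
Each subnet has 256 addresses
  119.73.228.0/24
  119.73.229.0/24
  119.73.230.0/24
  119.73.231.0/24
Subnets: 119.73.228.0/24, 119.73.229.0/24, 119.73.230.0/24, 119.73.231.0/24


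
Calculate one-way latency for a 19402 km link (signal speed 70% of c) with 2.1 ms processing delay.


Speed = 0.7 * 3e5 km/s = 210000 km/s
Propagation delay = 19402 / 210000 = 0.0924 s = 92.3905 ms
Processing delay = 2.1 ms
Total one-way latency = 94.4905 ms


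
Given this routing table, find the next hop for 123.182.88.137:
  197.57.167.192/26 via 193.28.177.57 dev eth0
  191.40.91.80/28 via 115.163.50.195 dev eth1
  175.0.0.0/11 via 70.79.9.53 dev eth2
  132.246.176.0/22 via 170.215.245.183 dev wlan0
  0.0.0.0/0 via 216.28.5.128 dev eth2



Longest prefix match for 123.182.88.137:
  /26 197.57.167.192: no
  /28 191.40.91.80: no
  /11 175.0.0.0: no
  /22 132.246.176.0: no
  /0 0.0.0.0: MATCH
Selected: next-hop 216.28.5.128 via eth2 (matched /0)


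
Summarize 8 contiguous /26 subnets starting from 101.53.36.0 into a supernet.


Original prefix: /26
Number of subnets: 8 = 2^3
New prefix = 26 - 3 = 23
Supernet: 101.53.36.0/23


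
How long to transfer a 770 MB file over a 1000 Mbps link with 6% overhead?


Effective throughput = 1000 * (1 - 6/100) = 940 Mbps
File size in Mb = 770 * 8 = 6160 Mb
Time = 6160 / 940
Time = 6.5532 seconds


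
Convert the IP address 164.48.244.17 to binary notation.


164 = 10100100
48 = 00110000
244 = 11110100
17 = 00010001
Binary: 10100100.00110000.11110100.00010001


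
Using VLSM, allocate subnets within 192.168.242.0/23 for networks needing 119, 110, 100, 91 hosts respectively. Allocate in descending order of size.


119 hosts -> /25 (126 usable): 192.168.242.0/25
110 hosts -> /25 (126 usable): 192.168.242.128/25
100 hosts -> /25 (126 usable): 192.168.243.0/25
91 hosts -> /25 (126 usable): 192.168.243.128/25
Allocation: 192.168.242.0/25 (119 hosts, 126 usable); 192.168.242.128/25 (110 hosts, 126 usable); 192.168.243.0/25 (100 hosts, 126 usable); 192.168.243.128/25 (91 hosts, 126 usable)


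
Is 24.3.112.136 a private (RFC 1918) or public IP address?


RFC 1918 private ranges:
  10.0.0.0/8 (10.0.0.0 - 10.255.255.255)
  172.16.0.0/12 (172.16.0.0 - 172.31.255.255)
  192.168.0.0/16 (192.168.0.0 - 192.168.255.255)
Public (not in any RFC 1918 range)


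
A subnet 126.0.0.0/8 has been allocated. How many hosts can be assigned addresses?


Host bits = 32 - 8 = 24
Total addresses = 2^24 = 16777216
Usable = total - 2 (network and broadcast)
Usable hosts: 16777214


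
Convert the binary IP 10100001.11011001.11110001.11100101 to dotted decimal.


10100001 = 161
11011001 = 217
11110001 = 241
11100101 = 229
IP: 161.217.241.229


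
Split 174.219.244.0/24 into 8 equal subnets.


New prefix = 24 + 3 = 27
Each subnet has 32 addresses
  174.219.244.0/27
  174.219.244.32/27
  174.219.244.64/27
  174.219.244.96/27
  174.219.244.128/27
  174.219.244.160/27
  174.219.244.192/27
  174.219.244.224/27
Subnets: 174.219.244.0/27, 174.219.244.32/27, 174.219.244.64/27, 174.219.244.96/27, 174.219.244.128/27, 174.219.244.160/27, 174.219.244.192/27, 174.219.244.224/27


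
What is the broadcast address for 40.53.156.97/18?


Network: 40.53.128.0/18
Host bits = 14
Set all host bits to 1:
Broadcast: 40.53.191.255


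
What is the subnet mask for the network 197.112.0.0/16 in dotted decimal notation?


/16 means 16 network bits, 16 host bits
Binary: 11111111111111110000000000000000
Mask: 255.255.0.0


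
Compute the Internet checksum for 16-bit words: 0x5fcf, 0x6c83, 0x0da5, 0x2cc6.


Sum all words (with carry folding):
+ 0x5fcf = 0x5fcf
+ 0x6c83 = 0xcc52
+ 0x0da5 = 0xd9f7
+ 0x2cc6 = 0x06be
One's complement: ~0x06be
Checksum = 0xf941


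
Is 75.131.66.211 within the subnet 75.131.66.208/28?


Subnet network: 75.131.66.208
Test IP AND mask: 75.131.66.208
Yes, 75.131.66.211 is in 75.131.66.208/28


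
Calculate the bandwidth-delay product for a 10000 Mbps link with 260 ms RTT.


BDP = bandwidth * RTT
= 10000 Mbps * 260 ms
= 10000 * 1e6 * 260 / 1000 bits
= 2600000000 bits
= 325000000 bytes
= 317382.8125 KB
BDP = 2600000000 bits (325000000 bytes)


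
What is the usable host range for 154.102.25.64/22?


Network: 154.102.24.0
Broadcast: 154.102.27.255
First usable = network + 1
Last usable = broadcast - 1
Range: 154.102.24.1 to 154.102.27.254


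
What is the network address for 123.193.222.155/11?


IP:   01111011.11000001.11011110.10011011
Mask: 11111111.11100000.00000000.00000000
AND operation:
Net:  01111011.11000000.00000000.00000000
Network: 123.192.0.0/11


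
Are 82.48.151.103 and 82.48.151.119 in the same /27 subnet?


Mask: 255.255.255.224
82.48.151.103 AND mask = 82.48.151.96
82.48.151.119 AND mask = 82.48.151.96
Yes, same subnet (82.48.151.96)


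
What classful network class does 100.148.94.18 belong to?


First octet: 100
Binary: 01100100
0xxxxxxx -> Class A (1-126)
Class A, default mask 255.0.0.0 (/8)


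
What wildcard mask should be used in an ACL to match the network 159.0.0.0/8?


Subnet mask: 255.0.0.0
Wildcard = 255.255.255.255 - subnet mask
255 - 255 = 0
255 - 0 = 255
255 - 0 = 255
255 - 0 = 255
Wildcard: 0.255.255.255


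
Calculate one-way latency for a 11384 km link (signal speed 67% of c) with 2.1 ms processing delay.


Speed = 0.67 * 3e5 km/s = 201000 km/s
Propagation delay = 11384 / 201000 = 0.0566 s = 56.6368 ms
Processing delay = 2.1 ms
Total one-way latency = 58.7368 ms


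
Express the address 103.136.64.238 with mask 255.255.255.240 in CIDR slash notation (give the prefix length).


Binary: 11111111.11111111.11111111.11110000
Count leading 1s
Prefix: /28


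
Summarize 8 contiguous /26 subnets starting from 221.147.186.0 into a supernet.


Original prefix: /26
Number of subnets: 8 = 2^3
New prefix = 26 - 3 = 23
Supernet: 221.147.186.0/23


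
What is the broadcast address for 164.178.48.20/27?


Network: 164.178.48.0/27
Host bits = 5
Set all host bits to 1:
Broadcast: 164.178.48.31


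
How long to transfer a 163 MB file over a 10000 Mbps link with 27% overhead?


Effective throughput = 10000 * (1 - 27/100) = 7300 Mbps
File size in Mb = 163 * 8 = 1304 Mb
Time = 1304 / 7300
Time = 0.1786 seconds


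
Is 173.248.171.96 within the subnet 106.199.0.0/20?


Subnet network: 106.199.0.0
Test IP AND mask: 173.248.160.0
No, 173.248.171.96 is not in 106.199.0.0/20


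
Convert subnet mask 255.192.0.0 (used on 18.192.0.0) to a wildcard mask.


Subnet mask: 255.192.0.0
Wildcard = 255.255.255.255 - subnet mask
255 - 255 = 0
255 - 192 = 63
255 - 0 = 255
255 - 0 = 255
Wildcard: 0.63.255.255


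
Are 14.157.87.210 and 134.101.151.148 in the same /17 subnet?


Mask: 255.255.128.0
14.157.87.210 AND mask = 14.157.0.0
134.101.151.148 AND mask = 134.101.128.0
No, different subnets (14.157.0.0 vs 134.101.128.0)


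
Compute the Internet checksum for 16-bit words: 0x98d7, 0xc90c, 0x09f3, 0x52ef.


Sum all words (with carry folding):
+ 0x98d7 = 0x98d7
+ 0xc90c = 0x61e4
+ 0x09f3 = 0x6bd7
+ 0x52ef = 0xbec6
One's complement: ~0xbec6
Checksum = 0x4139


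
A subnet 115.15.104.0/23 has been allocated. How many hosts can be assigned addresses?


Host bits = 32 - 23 = 9
Total addresses = 2^9 = 512
Usable = total - 2 (network and broadcast)
Usable hosts: 510


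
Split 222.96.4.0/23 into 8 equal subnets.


New prefix = 23 + 3 = 26
Each subnet has 64 addresses
  222.96.4.0/26
  222.96.4.64/26
  222.96.4.128/26
  222.96.4.192/26
  222.96.5.0/26
  222.96.5.64/26
  222.96.5.128/26
  222.96.5.192/26
Subnets: 222.96.4.0/26, 222.96.4.64/26, 222.96.4.128/26, 222.96.4.192/26, 222.96.5.0/26, 222.96.5.64/26, 222.96.5.128/26, 222.96.5.192/26


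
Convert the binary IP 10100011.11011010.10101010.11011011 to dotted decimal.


10100011 = 163
11011010 = 218
10101010 = 170
11011011 = 219
IP: 163.218.170.219


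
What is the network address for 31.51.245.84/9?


IP:   00011111.00110011.11110101.01010100
Mask: 11111111.10000000.00000000.00000000
AND operation:
Net:  00011111.00000000.00000000.00000000
Network: 31.0.0.0/9


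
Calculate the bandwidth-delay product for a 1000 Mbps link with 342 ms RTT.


BDP = bandwidth * RTT
= 1000 Mbps * 342 ms
= 1000 * 1e6 * 342 / 1000 bits
= 342000000 bits
= 42750000 bytes
= 41748.0469 KB
BDP = 342000000 bits (42750000 bytes)


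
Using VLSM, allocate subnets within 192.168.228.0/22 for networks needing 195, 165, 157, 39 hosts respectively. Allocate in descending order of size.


195 hosts -> /24 (254 usable): 192.168.228.0/24
165 hosts -> /24 (254 usable): 192.168.229.0/24
157 hosts -> /24 (254 usable): 192.168.230.0/24
39 hosts -> /26 (62 usable): 192.168.231.0/26
Allocation: 192.168.228.0/24 (195 hosts, 254 usable); 192.168.229.0/24 (165 hosts, 254 usable); 192.168.230.0/24 (157 hosts, 254 usable); 192.168.231.0/26 (39 hosts, 62 usable)


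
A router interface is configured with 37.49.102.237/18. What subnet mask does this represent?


/18 means 18 network bits, 14 host bits
Binary: 11111111111111111100000000000000
Mask: 255.255.192.0


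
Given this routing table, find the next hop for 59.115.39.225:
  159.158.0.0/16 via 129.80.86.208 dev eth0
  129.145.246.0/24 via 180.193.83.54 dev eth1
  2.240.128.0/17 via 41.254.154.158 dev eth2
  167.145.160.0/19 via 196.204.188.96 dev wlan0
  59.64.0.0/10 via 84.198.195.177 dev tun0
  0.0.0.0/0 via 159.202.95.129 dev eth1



Longest prefix match for 59.115.39.225:
  /16 159.158.0.0: no
  /24 129.145.246.0: no
  /17 2.240.128.0: no
  /19 167.145.160.0: no
  /10 59.64.0.0: MATCH
  /0 0.0.0.0: MATCH
Selected: next-hop 84.198.195.177 via tun0 (matched /10)


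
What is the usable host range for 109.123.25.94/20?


Network: 109.123.16.0
Broadcast: 109.123.31.255
First usable = network + 1
Last usable = broadcast - 1
Range: 109.123.16.1 to 109.123.31.254


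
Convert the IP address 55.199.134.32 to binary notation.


55 = 00110111
199 = 11000111
134 = 10000110
32 = 00100000
Binary: 00110111.11000111.10000110.00100000


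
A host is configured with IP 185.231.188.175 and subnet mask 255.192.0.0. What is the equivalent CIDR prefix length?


Binary: 11111111.11000000.00000000.00000000
Count leading 1s
Prefix: /10


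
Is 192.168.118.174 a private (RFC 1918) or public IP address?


RFC 1918 private ranges:
  10.0.0.0/8 (10.0.0.0 - 10.255.255.255)
  172.16.0.0/12 (172.16.0.0 - 172.31.255.255)
  192.168.0.0/16 (192.168.0.0 - 192.168.255.255)
Private (in 192.168.0.0/16)


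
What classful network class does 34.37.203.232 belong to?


First octet: 34
Binary: 00100010
0xxxxxxx -> Class A (1-126)
Class A, default mask 255.0.0.0 (/8)


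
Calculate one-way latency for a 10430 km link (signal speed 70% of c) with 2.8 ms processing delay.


Speed = 0.7 * 3e5 km/s = 210000 km/s
Propagation delay = 10430 / 210000 = 0.0497 s = 49.6667 ms
Processing delay = 2.8 ms
Total one-way latency = 52.4667 ms


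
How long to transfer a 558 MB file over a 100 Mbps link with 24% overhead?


Effective throughput = 100 * (1 - 24/100) = 76 Mbps
File size in Mb = 558 * 8 = 4464 Mb
Time = 4464 / 76
Time = 58.7368 seconds


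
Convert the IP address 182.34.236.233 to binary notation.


182 = 10110110
34 = 00100010
236 = 11101100
233 = 11101001
Binary: 10110110.00100010.11101100.11101001


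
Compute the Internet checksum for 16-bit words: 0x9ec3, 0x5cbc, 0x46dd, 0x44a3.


Sum all words (with carry folding):
+ 0x9ec3 = 0x9ec3
+ 0x5cbc = 0xfb7f
+ 0x46dd = 0x425d
+ 0x44a3 = 0x8700
One's complement: ~0x8700
Checksum = 0x78ff


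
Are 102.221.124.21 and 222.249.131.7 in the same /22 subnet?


Mask: 255.255.252.0
102.221.124.21 AND mask = 102.221.124.0
222.249.131.7 AND mask = 222.249.128.0
No, different subnets (102.221.124.0 vs 222.249.128.0)


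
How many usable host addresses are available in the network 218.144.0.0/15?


Host bits = 32 - 15 = 17
Total addresses = 2^17 = 131072
Usable = total - 2 (network and broadcast)
Usable hosts: 131070


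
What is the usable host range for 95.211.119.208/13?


Network: 95.208.0.0
Broadcast: 95.215.255.255
First usable = network + 1
Last usable = broadcast - 1
Range: 95.208.0.1 to 95.215.255.254


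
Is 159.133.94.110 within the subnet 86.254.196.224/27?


Subnet network: 86.254.196.224
Test IP AND mask: 159.133.94.96
No, 159.133.94.110 is not in 86.254.196.224/27


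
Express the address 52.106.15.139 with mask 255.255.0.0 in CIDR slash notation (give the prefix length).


Binary: 11111111.11111111.00000000.00000000
Count leading 1s
Prefix: /16


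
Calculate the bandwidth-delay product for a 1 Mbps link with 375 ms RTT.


BDP = bandwidth * RTT
= 1 Mbps * 375 ms
= 1 * 1e6 * 375 / 1000 bits
= 375000 bits
= 46875 bytes
= 45.7764 KB
BDP = 375000 bits (46875 bytes)


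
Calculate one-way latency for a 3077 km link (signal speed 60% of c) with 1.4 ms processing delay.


Speed = 0.6 * 3e5 km/s = 180000 km/s
Propagation delay = 3077 / 180000 = 0.0171 s = 17.0944 ms
Processing delay = 1.4 ms
Total one-way latency = 18.4944 ms


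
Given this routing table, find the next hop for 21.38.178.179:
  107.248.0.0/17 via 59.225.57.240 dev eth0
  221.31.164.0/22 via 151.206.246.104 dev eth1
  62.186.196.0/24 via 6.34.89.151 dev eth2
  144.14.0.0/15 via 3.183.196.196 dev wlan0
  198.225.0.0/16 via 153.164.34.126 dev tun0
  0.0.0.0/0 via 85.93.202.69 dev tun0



Longest prefix match for 21.38.178.179:
  /17 107.248.0.0: no
  /22 221.31.164.0: no
  /24 62.186.196.0: no
  /15 144.14.0.0: no
  /16 198.225.0.0: no
  /0 0.0.0.0: MATCH
Selected: next-hop 85.93.202.69 via tun0 (matched /0)


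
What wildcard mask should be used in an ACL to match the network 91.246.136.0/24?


Subnet mask: 255.255.255.0
Wildcard = 255.255.255.255 - subnet mask
255 - 255 = 0
255 - 255 = 0
255 - 255 = 0
255 - 0 = 255
Wildcard: 0.0.0.255


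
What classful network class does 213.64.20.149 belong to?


First octet: 213
Binary: 11010101
110xxxxx -> Class C (192-223)
Class C, default mask 255.255.255.0 (/24)


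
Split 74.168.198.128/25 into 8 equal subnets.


New prefix = 25 + 3 = 28
Each subnet has 16 addresses
  74.168.198.128/28
  74.168.198.144/28
  74.168.198.160/28
  74.168.198.176/28
  74.168.198.192/28
  74.168.198.208/28
  74.168.198.224/28
  74.168.198.240/28
Subnets: 74.168.198.128/28, 74.168.198.144/28, 74.168.198.160/28, 74.168.198.176/28, 74.168.198.192/28, 74.168.198.208/28, 74.168.198.224/28, 74.168.198.240/28


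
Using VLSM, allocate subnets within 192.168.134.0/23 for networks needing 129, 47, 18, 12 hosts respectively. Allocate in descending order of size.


129 hosts -> /24 (254 usable): 192.168.134.0/24
47 hosts -> /26 (62 usable): 192.168.135.0/26
18 hosts -> /27 (30 usable): 192.168.135.64/27
12 hosts -> /28 (14 usable): 192.168.135.96/28
Allocation: 192.168.134.0/24 (129 hosts, 254 usable); 192.168.135.0/26 (47 hosts, 62 usable); 192.168.135.64/27 (18 hosts, 30 usable); 192.168.135.96/28 (12 hosts, 14 usable)


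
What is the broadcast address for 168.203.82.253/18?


Network: 168.203.64.0/18
Host bits = 14
Set all host bits to 1:
Broadcast: 168.203.127.255


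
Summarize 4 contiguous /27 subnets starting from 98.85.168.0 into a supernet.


Original prefix: /27
Number of subnets: 4 = 2^2
New prefix = 27 - 2 = 25
Supernet: 98.85.168.0/25


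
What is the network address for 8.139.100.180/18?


IP:   00001000.10001011.01100100.10110100
Mask: 11111111.11111111.11000000.00000000
AND operation:
Net:  00001000.10001011.01000000.00000000
Network: 8.139.64.0/18


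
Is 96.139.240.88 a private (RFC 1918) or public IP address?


RFC 1918 private ranges:
  10.0.0.0/8 (10.0.0.0 - 10.255.255.255)
  172.16.0.0/12 (172.16.0.0 - 172.31.255.255)
  192.168.0.0/16 (192.168.0.0 - 192.168.255.255)
Public (not in any RFC 1918 range)


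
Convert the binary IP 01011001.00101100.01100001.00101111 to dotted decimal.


01011001 = 89
00101100 = 44
01100001 = 97
00101111 = 47
IP: 89.44.97.47


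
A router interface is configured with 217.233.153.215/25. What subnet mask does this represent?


/25 means 25 network bits, 7 host bits
Binary: 11111111111111111111111110000000
Mask: 255.255.255.128


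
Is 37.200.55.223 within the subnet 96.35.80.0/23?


Subnet network: 96.35.80.0
Test IP AND mask: 37.200.54.0
No, 37.200.55.223 is not in 96.35.80.0/23


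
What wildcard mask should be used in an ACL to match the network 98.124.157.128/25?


Subnet mask: 255.255.255.128
Wildcard = 255.255.255.255 - subnet mask
255 - 255 = 0
255 - 255 = 0
255 - 255 = 0
255 - 128 = 127
Wildcard: 0.0.0.127


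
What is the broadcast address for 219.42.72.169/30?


Network: 219.42.72.168/30
Host bits = 2
Set all host bits to 1:
Broadcast: 219.42.72.171


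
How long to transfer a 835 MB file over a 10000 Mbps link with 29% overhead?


Effective throughput = 10000 * (1 - 29/100) = 7100 Mbps
File size in Mb = 835 * 8 = 6680 Mb
Time = 6680 / 7100
Time = 0.9408 seconds


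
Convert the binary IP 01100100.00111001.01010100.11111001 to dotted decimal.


01100100 = 100
00111001 = 57
01010100 = 84
11111001 = 249
IP: 100.57.84.249


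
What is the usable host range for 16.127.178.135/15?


Network: 16.126.0.0
Broadcast: 16.127.255.255
First usable = network + 1
Last usable = broadcast - 1
Range: 16.126.0.1 to 16.127.255.254


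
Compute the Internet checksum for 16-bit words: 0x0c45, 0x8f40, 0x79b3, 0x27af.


Sum all words (with carry folding):
+ 0x0c45 = 0x0c45
+ 0x8f40 = 0x9b85
+ 0x79b3 = 0x1539
+ 0x27af = 0x3ce8
One's complement: ~0x3ce8
Checksum = 0xc317


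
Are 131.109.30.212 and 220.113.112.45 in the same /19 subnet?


Mask: 255.255.224.0
131.109.30.212 AND mask = 131.109.0.0
220.113.112.45 AND mask = 220.113.96.0
No, different subnets (131.109.0.0 vs 220.113.96.0)


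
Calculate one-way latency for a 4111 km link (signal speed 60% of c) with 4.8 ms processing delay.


Speed = 0.6 * 3e5 km/s = 180000 km/s
Propagation delay = 4111 / 180000 = 0.0228 s = 22.8389 ms
Processing delay = 4.8 ms
Total one-way latency = 27.6389 ms


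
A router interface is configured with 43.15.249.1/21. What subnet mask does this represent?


/21 means 21 network bits, 11 host bits
Binary: 11111111111111111111100000000000
Mask: 255.255.248.0


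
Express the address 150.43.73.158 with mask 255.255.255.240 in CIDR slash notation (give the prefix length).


Binary: 11111111.11111111.11111111.11110000
Count leading 1s
Prefix: /28


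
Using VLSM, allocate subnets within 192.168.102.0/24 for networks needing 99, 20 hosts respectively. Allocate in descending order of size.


99 hosts -> /25 (126 usable): 192.168.102.0/25
20 hosts -> /27 (30 usable): 192.168.102.128/27
Allocation: 192.168.102.0/25 (99 hosts, 126 usable); 192.168.102.128/27 (20 hosts, 30 usable)


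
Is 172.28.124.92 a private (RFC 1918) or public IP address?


RFC 1918 private ranges:
  10.0.0.0/8 (10.0.0.0 - 10.255.255.255)
  172.16.0.0/12 (172.16.0.0 - 172.31.255.255)
  192.168.0.0/16 (192.168.0.0 - 192.168.255.255)
Private (in 172.16.0.0/12)
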